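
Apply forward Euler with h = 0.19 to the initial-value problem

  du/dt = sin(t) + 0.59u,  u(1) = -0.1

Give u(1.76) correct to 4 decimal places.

0.6826

Euler: u_{n+1} = u_n + h·f(t_n, u_n).
t=1.000000, u=-0.100000: f=0.782471 → u ← -0.100000 + 0.19·0.782471 = 0.048669
t=1.190000, u=0.048669: f=0.957084 → u ← 0.048669 + 0.19·0.957084 = 0.230515
t=1.380000, u=0.230515: f=1.117858 → u ← 0.230515 + 0.19·1.117858 = 0.442908
t=1.570000, u=0.442908: f=1.261316 → u ← 0.442908 + 0.19·1.261316 = 0.682558
u(1.76) ≈ 0.6826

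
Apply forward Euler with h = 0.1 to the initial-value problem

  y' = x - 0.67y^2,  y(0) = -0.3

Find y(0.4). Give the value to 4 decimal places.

Euler: y_{n+1} = y_n + h·f(x_n, y_n).
x=0.000000, y=-0.300000: f=-0.060300 → y ← -0.300000 + 0.1·(-0.060300) = -0.306030
x=0.100000, y=-0.306030: f=0.037252 → y ← -0.306030 + 0.1·0.037252 = -0.302305
x=0.200000, y=-0.302305: f=0.138770 → y ← -0.302305 + 0.1·0.138770 = -0.288428
x=0.300000, y=-0.288428: f=0.244262 → y ← -0.288428 + 0.1·0.244262 = -0.264002
y(0.4) ≈ -0.2640

-0.2640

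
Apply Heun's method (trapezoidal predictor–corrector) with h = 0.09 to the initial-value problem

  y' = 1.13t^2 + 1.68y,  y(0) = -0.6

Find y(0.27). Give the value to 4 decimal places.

-0.9343

Heun: k1 = f(t_n, y_n); k2 = f(t_n + h, y_n + h·k1); y_{n+1} = y_n + (h/2)·(k1 + k2).
t=0.000000, y=-0.600000:
  k1 = f(0.000000, -0.600000) = -1.008000
  k2 = f(0.090000, -0.690720) = -1.151257
  y ← -0.600000 + (0.09/2)·(-1.008000 + (-1.151257)) = -0.697167
t=0.090000, y=-0.697167:
  k1 = f(0.090000, -0.697167) = -1.162087
  k2 = f(0.180000, -0.801754) = -1.310335
  y ← -0.697167 + (0.09/2)·(-1.162087 + (-1.310335)) = -0.808426
t=0.180000, y=-0.808426:
  k1 = f(0.180000, -0.808426) = -1.321543
  k2 = f(0.270000, -0.927364) = -1.475595
  y ← -0.808426 + (0.09/2)·(-1.321543 + (-1.475595)) = -0.934297
y(0.27) ≈ -0.9343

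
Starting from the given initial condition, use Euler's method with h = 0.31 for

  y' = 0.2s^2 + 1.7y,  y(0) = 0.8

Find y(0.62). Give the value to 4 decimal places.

Euler: y_{n+1} = y_n + h·f(s_n, y_n).
s=0.000000, y=0.800000: f=1.360000 → y ← 0.800000 + 0.31·1.360000 = 1.221600
s=0.310000, y=1.221600: f=2.095940 → y ← 1.221600 + 0.31·2.095940 = 1.871341
y(0.62) ≈ 1.8713

1.8713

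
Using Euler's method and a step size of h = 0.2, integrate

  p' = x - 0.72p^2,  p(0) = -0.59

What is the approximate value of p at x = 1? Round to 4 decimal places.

-0.4696

Euler: p_{n+1} = p_n + h·f(x_n, p_n).
x=0.000000, p=-0.590000: f=-0.250632 → p ← -0.590000 + 0.2·(-0.250632) = -0.640126
x=0.200000, p=-0.640126: f=-0.095029 → p ← -0.640126 + 0.2·(-0.095029) = -0.659132
x=0.400000, p=-0.659132: f=0.087192 → p ← -0.659132 + 0.2·0.087192 = -0.641694
x=0.600000, p=-0.641694: f=0.303525 → p ← -0.641694 + 0.2·0.303525 = -0.580989
x=0.800000, p=-0.580989: f=0.556966 → p ← -0.580989 + 0.2·0.556966 = -0.469596
p(1) ≈ -0.4696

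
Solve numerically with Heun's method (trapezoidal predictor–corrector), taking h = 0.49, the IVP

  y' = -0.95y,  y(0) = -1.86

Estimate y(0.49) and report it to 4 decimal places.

-1.1957

Heun: k1 = f(x_n, y_n); k2 = f(x_n + h, y_n + h·k1); y_{n+1} = y_n + (h/2)·(k1 + k2).
x=0.000000, y=-1.860000:
  k1 = f(0.000000, -1.860000) = 1.767000
  k2 = f(0.490000, -0.994170) = 0.944462
  y ← -1.860000 + (0.49/2)·(1.767000 + 0.944462) = -1.195692
y(0.49) ≈ -1.1957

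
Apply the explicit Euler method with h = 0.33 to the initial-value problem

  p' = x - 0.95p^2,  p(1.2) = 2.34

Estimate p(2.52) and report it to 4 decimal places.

Euler: p_{n+1} = p_n + h·f(x_n, p_n).
x=1.200000, p=2.340000: f=-4.001820 → p ← 2.340000 + 0.33·(-4.001820) = 1.019399
x=1.530000, p=1.019399: f=0.542784 → p ← 1.019399 + 0.33·0.542784 = 1.198518
x=1.860000, p=1.198518: f=0.495377 → p ← 1.198518 + 0.33·0.495377 = 1.361992
x=2.190000, p=1.361992: f=0.427728 → p ← 1.361992 + 0.33·0.427728 = 1.503143
p(2.52) ≈ 1.5031

1.5031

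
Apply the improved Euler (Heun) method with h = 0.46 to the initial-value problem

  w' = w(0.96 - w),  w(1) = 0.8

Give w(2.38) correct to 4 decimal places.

0.9095

Heun: k1 = f(s_n, w_n); k2 = f(s_n + h, w_n + h·k1); w_{n+1} = w_n + (h/2)·(k1 + k2).
s=1.000000, w=0.800000:
  k1 = f(1.000000, 0.800000) = 0.128000
  k2 = f(1.460000, 0.858880) = 0.086850
  w ← 0.800000 + (0.46/2)·(0.128000 + 0.086850) = 0.849415
s=1.460000, w=0.849415:
  k1 = f(1.460000, 0.849415) = 0.093932
  k2 = f(1.920000, 0.892624) = 0.060141
  w ← 0.849415 + (0.46/2)·(0.093932 + 0.060141) = 0.884852
s=1.920000, w=0.884852:
  k1 = f(1.920000, 0.884852) = 0.066495
  k2 = f(2.380000, 0.915440) = 0.040792
  w ← 0.884852 + (0.46/2)·(0.066495 + 0.040792) = 0.909528
w(2.38) ≈ 0.9095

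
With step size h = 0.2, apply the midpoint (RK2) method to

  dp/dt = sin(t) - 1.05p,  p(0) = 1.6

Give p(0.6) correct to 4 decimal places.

Midpoint: k1 = f(t_n, p_n); k2 = f(t_n + h/2, p_n + (h/2)·k1); p_{n+1} = p_n + h·k2.
t=0.000000, p=1.600000:
  k1 = f(0.000000, 1.600000) = -1.680000
  k2 = f(0.100000, 1.432000) = -1.403767
  p ← 1.600000 + 0.2·(-1.403767) = 1.319247
t=0.200000, p=1.319247:
  k1 = f(0.200000, 1.319247) = -1.186540
  k2 = f(0.300000, 1.200593) = -0.965102
  p ← 1.319247 + 0.2·(-0.965102) = 1.126226
t=0.400000, p=1.126226:
  k1 = f(0.400000, 1.126226) = -0.793119
  k2 = f(0.500000, 1.046914) = -0.619835
  p ← 1.126226 + 0.2·(-0.619835) = 1.002259
p(0.6) ≈ 1.0023

1.0023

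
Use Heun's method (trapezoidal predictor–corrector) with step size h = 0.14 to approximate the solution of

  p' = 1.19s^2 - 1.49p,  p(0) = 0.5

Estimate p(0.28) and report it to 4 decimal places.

0.3398

Heun: k1 = f(s_n, p_n); k2 = f(s_n + h, p_n + h·k1); p_{n+1} = p_n + (h/2)·(k1 + k2).
s=0.000000, p=0.500000:
  k1 = f(0.000000, 0.500000) = -0.745000
  k2 = f(0.140000, 0.395700) = -0.566269
  p ← 0.500000 + (0.14/2)·(-0.745000 + (-0.566269)) = 0.408211
s=0.140000, p=0.408211:
  k1 = f(0.140000, 0.408211) = -0.584911
  k2 = f(0.280000, 0.326324) = -0.392926
  p ← 0.408211 + (0.14/2)·(-0.584911 + (-0.392926)) = 0.339763
p(0.28) ≈ 0.3398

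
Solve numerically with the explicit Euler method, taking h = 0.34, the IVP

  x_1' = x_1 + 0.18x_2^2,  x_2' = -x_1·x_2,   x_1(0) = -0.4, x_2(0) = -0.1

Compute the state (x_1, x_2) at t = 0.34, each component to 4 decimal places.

Euler on (x_1,x_2): x_1_{n+1} = x_1_n + h·x_1', x_2_{n+1} = x_2_n + h·x_2'.
0.000000: (-0.400000, -0.100000); f=(-0.398200, -0.040000) → (-0.535388, -0.113600)
(x_1(0.34), x_2(0.34)) ≈ (-0.5354, -0.1136)

-0.5354, -0.1136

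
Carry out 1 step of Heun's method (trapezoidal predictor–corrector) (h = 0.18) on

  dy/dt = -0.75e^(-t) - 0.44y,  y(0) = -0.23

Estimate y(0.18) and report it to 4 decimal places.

Heun: k1 = f(t_n, y_n); k2 = f(t_n + h, y_n + h·k1); y_{n+1} = y_n + (h/2)·(k1 + k2).
t=0.000000, y=-0.230000:
  k1 = f(0.000000, -0.230000) = -0.648800
  k2 = f(0.180000, -0.346784) = -0.473868
  y ← -0.230000 + (0.18/2)·(-0.648800 + (-0.473868)) = -0.331040
y(0.18) ≈ -0.3310

-0.3310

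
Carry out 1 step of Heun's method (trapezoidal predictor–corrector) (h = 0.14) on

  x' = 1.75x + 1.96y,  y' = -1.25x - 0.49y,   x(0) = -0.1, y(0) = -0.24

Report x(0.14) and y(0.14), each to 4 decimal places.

-0.1968, -0.1993

Heun on (x,y): k1 = f(t_n, state_n); k2 = f(t_n + h, state_n + h·k1); state_{n+1} = state_n + (h/2)·(k1 + k2).
0.000000: (-0.100000, -0.240000)
  k1 = (-0.645400, 0.242600)
  predictor → (-0.190356, -0.206036)
  k2 = (-0.736954, 0.338903)
  → (-0.196765, -0.199295)
(x(0.14), y(0.14)) ≈ (-0.1968, -0.1993)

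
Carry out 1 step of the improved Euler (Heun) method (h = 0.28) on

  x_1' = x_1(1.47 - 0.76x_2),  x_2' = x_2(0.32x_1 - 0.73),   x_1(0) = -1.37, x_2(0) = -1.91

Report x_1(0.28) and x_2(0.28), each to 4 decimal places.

Heun on (x_1,x_2): k1 = f(t_n, state_n); k2 = f(t_n + h, state_n + h·k1); state_{n+1} = state_n + (h/2)·(k1 + k2).
0.000000: (-1.370000, -1.910000)
  k1 = (-4.002592, 2.231644)
  predictor → (-2.490726, -1.285140)
  k2 = (-6.094074, 1.962450)
  → (-2.783533, -1.322827)
(x_1(0.28), x_2(0.28)) ≈ (-2.7835, -1.3228)

-2.7835, -1.3228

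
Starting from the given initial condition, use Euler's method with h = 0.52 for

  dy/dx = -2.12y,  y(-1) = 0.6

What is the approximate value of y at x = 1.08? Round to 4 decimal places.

0.0001

Euler: y_{n+1} = y_n + h·f(x_n, y_n).
x=-1.000000, y=0.600000: f=-1.272000 → y ← 0.600000 + 0.52·(-1.272000) = -0.061440
x=-0.480000, y=-0.061440: f=0.130253 → y ← -0.061440 + 0.52·0.130253 = 0.006291
x=0.040000, y=0.006291: f=-0.013338 → y ← 0.006291 + 0.52·(-0.013338) = -0.000644
x=0.560000, y=-0.000644: f=0.001366 → y ← -0.000644 + 0.52·0.001366 = 0.000066
y(1.08) ≈ 0.0001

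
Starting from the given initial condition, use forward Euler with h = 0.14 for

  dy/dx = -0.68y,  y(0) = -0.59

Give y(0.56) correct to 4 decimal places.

-0.3954

Euler: y_{n+1} = y_n + h·f(x_n, y_n).
x=0.000000, y=-0.590000: f=0.401200 → y ← -0.590000 + 0.14·0.401200 = -0.533832
x=0.140000, y=-0.533832: f=0.363006 → y ← -0.533832 + 0.14·0.363006 = -0.483011
x=0.280000, y=-0.483011: f=0.328448 → y ← -0.483011 + 0.14·0.328448 = -0.437029
x=0.420000, y=-0.437029: f=0.297179 → y ← -0.437029 + 0.14·0.297179 = -0.395423
y(0.56) ≈ -0.3954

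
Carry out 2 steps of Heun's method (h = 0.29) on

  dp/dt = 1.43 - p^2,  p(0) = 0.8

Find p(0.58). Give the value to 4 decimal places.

1.0681

Heun: k1 = f(t_n, p_n); k2 = f(t_n + h, p_n + h·k1); p_{n+1} = p_n + (h/2)·(k1 + k2).
t=0.000000, p=0.800000:
  k1 = f(0.000000, 0.800000) = 0.790000
  k2 = f(0.290000, 1.029100) = 0.370953
  p ← 0.800000 + (0.29/2)·(0.790000 + 0.370953) = 0.968338
t=0.290000, p=0.968338:
  k1 = f(0.290000, 0.968338) = 0.492321
  k2 = f(0.580000, 1.111111) = 0.195432
  p ← 0.968338 + (0.29/2)·(0.492321 + 0.195432) = 1.068062
p(0.58) ≈ 1.0681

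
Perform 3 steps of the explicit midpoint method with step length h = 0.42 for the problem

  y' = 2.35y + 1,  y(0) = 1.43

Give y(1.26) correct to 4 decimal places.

Midpoint: k1 = f(t_n, y_n); k2 = f(t_n + h/2, y_n + (h/2)·k1); y_{n+1} = y_n + h·k2.
t=0.000000, y=1.430000:
  k1 = f(0.000000, 1.430000) = 4.360500
  k2 = f(0.210000, 2.345705) = 6.512407
  y ← 1.430000 + 0.42·6.512407 = 4.165211
t=0.420000, y=4.165211:
  k1 = f(0.420000, 4.165211) = 10.788245
  k2 = f(0.630000, 6.430742) = 16.112245
  y ← 4.165211 + 0.42·16.112245 = 10.932354
t=0.840000, y=10.932354:
  k1 = f(0.840000, 10.932354) = 26.691031
  k2 = f(1.050000, 16.537470) = 39.863055
  y ← 10.932354 + 0.42·39.863055 = 27.674837
y(1.26) ≈ 27.6748

27.6748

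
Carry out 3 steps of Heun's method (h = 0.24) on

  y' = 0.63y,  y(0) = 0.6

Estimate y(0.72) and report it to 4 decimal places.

0.9429

Heun: k1 = f(s_n, y_n); k2 = f(s_n + h, y_n + h·k1); y_{n+1} = y_n + (h/2)·(k1 + k2).
s=0.000000, y=0.600000:
  k1 = f(0.000000, 0.600000) = 0.378000
  k2 = f(0.240000, 0.690720) = 0.435154
  y ← 0.600000 + (0.24/2)·(0.378000 + 0.435154) = 0.697578
s=0.240000, y=0.697578:
  k1 = f(0.240000, 0.697578) = 0.439474
  k2 = f(0.480000, 0.803052) = 0.505923
  y ← 0.697578 + (0.24/2)·(0.439474 + 0.505923) = 0.811026
s=0.480000, y=0.811026:
  k1 = f(0.480000, 0.811026) = 0.510946
  k2 = f(0.720000, 0.933653) = 0.588202
  y ← 0.811026 + (0.24/2)·(0.510946 + 0.588202) = 0.942924
y(0.72) ≈ 0.9429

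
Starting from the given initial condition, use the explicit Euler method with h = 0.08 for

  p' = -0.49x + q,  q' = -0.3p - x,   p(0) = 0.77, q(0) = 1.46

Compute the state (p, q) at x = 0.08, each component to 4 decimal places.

0.8868, 1.4415

Euler on (p,q): p_{n+1} = p_n + h·p', q_{n+1} = q_n + h·q'.
0.000000: (0.770000, 1.460000); f=(1.460000, -0.231000) → (0.886800, 1.441520)
(p(0.08), q(0.08)) ≈ (0.8868, 1.4415)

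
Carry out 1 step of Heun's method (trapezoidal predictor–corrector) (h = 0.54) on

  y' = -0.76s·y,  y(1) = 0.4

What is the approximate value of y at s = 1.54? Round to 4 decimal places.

0.2434

Heun: k1 = f(s_n, y_n); k2 = f(s_n + h, y_n + h·k1); y_{n+1} = y_n + (h/2)·(k1 + k2).
s=1.000000, y=0.400000:
  k1 = f(1.000000, 0.400000) = -0.304000
  k2 = f(1.540000, 0.235840) = -0.276027
  y ← 0.400000 + (0.54/2)·(-0.304000 + (-0.276027)) = 0.243393
y(1.54) ≈ 0.2434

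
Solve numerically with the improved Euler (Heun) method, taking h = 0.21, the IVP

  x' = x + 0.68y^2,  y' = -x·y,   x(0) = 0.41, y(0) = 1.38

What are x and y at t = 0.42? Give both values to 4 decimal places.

Heun on (x,y): k1 = f(t_n, state_n); k2 = f(t_n + h, state_n + h·k1); state_{n+1} = state_n + (h/2)·(k1 + k2).
0.000000: (0.410000, 1.380000)
  k1 = (1.704992, -0.565800)
  predictor → (0.768048, 1.261182)
  k2 = (1.849643, -0.968649)
  → (0.783237, 1.218883)
0.210000: (0.783237, 1.218883)
  k1 = (1.793496, -0.954674)
  predictor → (1.159871, 1.018401)
  k2 = (1.865127, -1.181214)
  → (1.167392, 0.994615)
(x(0.42), y(0.42)) ≈ (1.1674, 0.9946)

1.1674, 0.9946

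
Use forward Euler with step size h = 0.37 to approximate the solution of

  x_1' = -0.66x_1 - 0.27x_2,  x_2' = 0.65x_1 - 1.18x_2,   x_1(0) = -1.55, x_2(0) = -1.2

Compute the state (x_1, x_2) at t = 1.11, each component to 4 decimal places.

Euler on (x_1,x_2): x_1_{n+1} = x_1_n + h·x_1', x_2_{n+1} = x_2_n + h·x_2'.
0.000000: (-1.550000, -1.200000); f=(1.347000, 0.408500) → (-1.051610, -1.048855)
0.370000: (-1.051610, -1.048855); f=(0.977253, 0.554102) → (-0.690026, -0.843837)
0.740000: (-0.690026, -0.843837); f=(0.683253, 0.547211) → (-0.437222, -0.641369)
(x_1(1.11), x_2(1.11)) ≈ (-0.4372, -0.6414)

-0.4372, -0.6414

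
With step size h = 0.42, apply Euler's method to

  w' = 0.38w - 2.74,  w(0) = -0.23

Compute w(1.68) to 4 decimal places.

Euler: w_{n+1} = w_n + h·f(t_n, w_n).
t=0.000000, w=-0.230000: f=-2.827400 → w ← -0.230000 + 0.42·(-2.827400) = -1.417508
t=0.420000, w=-1.417508: f=-3.278653 → w ← -1.417508 + 0.42·(-3.278653) = -2.794542
t=0.840000, w=-2.794542: f=-3.801926 → w ← -2.794542 + 0.42·(-3.801926) = -4.391351
t=1.260000, w=-4.391351: f=-4.408713 → w ← -4.391351 + 0.42·(-4.408713) = -6.243011
w(1.68) ≈ -6.2430

-6.2430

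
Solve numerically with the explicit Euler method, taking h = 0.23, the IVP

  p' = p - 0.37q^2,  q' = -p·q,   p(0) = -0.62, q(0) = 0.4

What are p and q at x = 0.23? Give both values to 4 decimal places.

-0.7762, 0.4570

Euler on (p,q): p_{n+1} = p_n + h·p', q_{n+1} = q_n + h·q'.
0.000000: (-0.620000, 0.400000); f=(-0.679200, 0.248000) → (-0.776216, 0.457040)
(p(0.23), q(0.23)) ≈ (-0.7762, 0.4570)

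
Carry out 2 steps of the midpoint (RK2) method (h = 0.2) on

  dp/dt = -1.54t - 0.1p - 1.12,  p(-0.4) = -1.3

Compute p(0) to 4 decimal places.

-1.5686

Midpoint: k1 = f(t_n, p_n); k2 = f(t_n + h/2, p_n + (h/2)·k1); p_{n+1} = p_n + h·k2.
t=-0.400000, p=-1.300000:
  k1 = f(-0.400000, -1.300000) = -0.374000
  k2 = f(-0.300000, -1.337400) = -0.524260
  p ← -1.300000 + 0.2·(-0.524260) = -1.404852
t=-0.200000, p=-1.404852:
  k1 = f(-0.200000, -1.404852) = -0.671515
  k2 = f(-0.100000, -1.472003) = -0.818800
  p ← -1.404852 + 0.2·(-0.818800) = -1.568612
p(0) ≈ -1.5686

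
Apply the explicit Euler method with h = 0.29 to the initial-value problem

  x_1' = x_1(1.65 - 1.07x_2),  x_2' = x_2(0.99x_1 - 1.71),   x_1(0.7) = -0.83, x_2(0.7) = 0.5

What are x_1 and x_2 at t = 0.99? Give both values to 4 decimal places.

Euler on (x_1,x_2): x_1_{n+1} = x_1_n + h·x_1', x_2_{n+1} = x_2_n + h·x_2'.
0.700000: (-0.830000, 0.500000); f=(-0.925450, -1.265850) → (-1.098380, 0.132904)
(x_1(0.99), x_2(0.99)) ≈ (-1.0984, 0.1329)

-1.0984, 0.1329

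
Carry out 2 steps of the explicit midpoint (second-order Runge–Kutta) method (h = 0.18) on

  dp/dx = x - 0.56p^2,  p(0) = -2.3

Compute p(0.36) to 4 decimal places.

Midpoint: k1 = f(x_n, p_n); k2 = f(x_n + h/2, p_n + (h/2)·k1); p_{n+1} = p_n + h·k2.
x=0.000000, p=-2.300000:
  k1 = f(0.000000, -2.300000) = -2.962400
  k2 = f(0.090000, -2.566616) = -3.599010
  p ← -2.300000 + 0.18·(-3.599010) = -2.947822
x=0.180000, p=-2.947822:
  k1 = f(0.180000, -2.947822) = -4.686206
  k2 = f(0.270000, -3.369580) = -6.088280
  p ← -2.947822 + 0.18·(-6.088280) = -4.043712
p(0.36) ≈ -4.0437

-4.0437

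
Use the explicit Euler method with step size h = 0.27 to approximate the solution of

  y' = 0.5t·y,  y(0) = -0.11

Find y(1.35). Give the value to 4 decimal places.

-0.1555

Euler: y_{n+1} = y_n + h·f(t_n, y_n).
t=0.000000, y=-0.110000: f=0.000000 → y ← -0.110000 + 0.27·0.000000 = -0.110000
t=0.270000, y=-0.110000: f=-0.014850 → y ← -0.110000 + 0.27·(-0.014850) = -0.114009
t=0.540000, y=-0.114009: f=-0.030783 → y ← -0.114009 + 0.27·(-0.030783) = -0.122321
t=0.810000, y=-0.122321: f=-0.049540 → y ← -0.122321 + 0.27·(-0.049540) = -0.135697
t=1.080000, y=-0.135697: f=-0.073276 → y ← -0.135697 + 0.27·(-0.073276) = -0.155481
y(1.35) ≈ -0.1555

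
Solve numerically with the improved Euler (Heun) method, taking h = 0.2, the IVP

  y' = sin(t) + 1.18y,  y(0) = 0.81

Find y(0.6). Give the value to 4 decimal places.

1.8518

Heun: k1 = f(t_n, y_n); k2 = f(t_n + h, y_n + h·k1); y_{n+1} = y_n + (h/2)·(k1 + k2).
t=0.000000, y=0.810000:
  k1 = f(0.000000, 0.810000) = 0.955800
  k2 = f(0.200000, 1.001160) = 1.380038
  y ← 0.810000 + (0.2/2)·(0.955800 + 1.380038) = 1.043584
t=0.200000, y=1.043584:
  k1 = f(0.200000, 1.043584) = 1.430098
  k2 = f(0.400000, 1.329603) = 1.958350
  y ← 1.043584 + (0.2/2)·(1.430098 + 1.958350) = 1.382429
t=0.400000, y=1.382429:
  k1 = f(0.400000, 1.382429) = 2.020684
  k2 = f(0.600000, 1.786566) = 2.672790
  y ← 1.382429 + (0.2/2)·(2.020684 + 2.672790) = 1.851776
y(0.6) ≈ 1.8518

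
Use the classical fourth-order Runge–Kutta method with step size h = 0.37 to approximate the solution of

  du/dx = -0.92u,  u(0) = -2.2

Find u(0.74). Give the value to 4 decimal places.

RK4: k1 = f(x_n, u_n); k2 = f(x_n + h/2, u_n + (h/2)·k1); k3 = f(x_n + h/2, u_n + (h/2)·k2); k4 = f(x_n + h, u_n + h·k3); u_{n+1} = u_n + (h/6)·(k1 + 2k2 + 2k3 + k4).
x=0.000000, u=-2.200000:
  k1 = f(0.000000, -2.200000) = 2.024000
  k2 = f(0.185000, -1.825560) = 1.679515
  k3 = f(0.185000, -1.889290) = 1.738147
  k4 = f(0.370000, -1.556886) = 1.432335
  u ← -2.200000 + (0.37/6)·(k1 + 2k2 + 2k3 + k4) = -1.565348
x=0.370000, u=-1.565348:
  k1 = f(0.370000, -1.565348) = 1.440120
  k2 = f(0.555000, -1.298926) = 1.195012
  k3 = f(0.555000, -1.344271) = 1.236729
  k4 = f(0.740000, -1.107758) = 1.019137
  u ← -1.565348 + (0.37/6)·(k1 + 2k2 + 2k3 + k4) = -1.113779
u(0.74) ≈ -1.1138

-1.1138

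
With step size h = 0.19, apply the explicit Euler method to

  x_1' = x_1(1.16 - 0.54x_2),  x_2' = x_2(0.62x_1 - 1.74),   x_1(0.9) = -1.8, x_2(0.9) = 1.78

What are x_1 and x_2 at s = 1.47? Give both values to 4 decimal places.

-2.5120, 0.1534

Euler on (x_1,x_2): x_1_{n+1} = x_1_n + h·x_1', x_2_{n+1} = x_2_n + h·x_2'.
0.900000: (-1.800000, 1.780000); f=(-0.357840, -5.083680) → (-1.867990, 0.814101)
1.090000: (-1.867990, 0.814101); f=(-1.345673, -2.359389) → (-2.123667, 0.365817)
1.280000: (-2.123667, 0.365817); f=(-2.043943, -1.118183) → (-2.512017, 0.153362)
(x_1(1.47), x_2(1.47)) ≈ (-2.5120, 0.1534)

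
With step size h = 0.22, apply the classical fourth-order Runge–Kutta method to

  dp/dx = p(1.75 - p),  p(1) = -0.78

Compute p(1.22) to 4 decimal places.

-1.4485

RK4: k1 = f(x_n, p_n); k2 = f(x_n + h/2, p_n + (h/2)·k1); k3 = f(x_n + h/2, p_n + (h/2)·k2); k4 = f(x_n + h, p_n + h·k3); p_{n+1} = p_n + (h/6)·(k1 + 2k2 + 2k3 + k4).
x=1.000000, p=-0.780000:
  k1 = f(1.000000, -0.780000) = -1.973400
  k2 = f(1.110000, -0.997074) = -2.739036
  k3 = f(1.110000, -1.081294) = -3.061461
  k4 = f(1.220000, -1.453521) = -4.656387
  p ← -0.780000 + (0.22/6)·(k1 + 2k2 + 2k3 + k4) = -1.448462
p(1.22) ≈ -1.4485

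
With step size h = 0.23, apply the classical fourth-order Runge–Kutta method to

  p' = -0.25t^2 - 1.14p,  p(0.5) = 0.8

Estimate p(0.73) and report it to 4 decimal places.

0.5958

RK4: k1 = f(t_n, p_n); k2 = f(t_n + h/2, p_n + (h/2)·k1); k3 = f(t_n + h/2, p_n + (h/2)·k2); k4 = f(t_n + h, p_n + h·k3); p_{n+1} = p_n + (h/6)·(k1 + 2k2 + 2k3 + k4).
t=0.500000, p=0.800000:
  k1 = f(0.500000, 0.800000) = -0.974500
  k2 = f(0.615000, 0.687933) = -0.878799
  k3 = f(0.615000, 0.698938) = -0.891346
  k4 = f(0.730000, 0.594990) = -0.811514
  p ← 0.800000 + (0.23/6)·(k1 + 2k2 + 2k3 + k4) = 0.595825
p(0.73) ≈ 0.5958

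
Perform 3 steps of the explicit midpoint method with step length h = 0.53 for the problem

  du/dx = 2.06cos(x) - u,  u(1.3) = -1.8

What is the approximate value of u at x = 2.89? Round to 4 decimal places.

-1.4682

Midpoint: k1 = f(x_n, u_n); k2 = f(x_n + h/2, u_n + (h/2)·k1); u_{n+1} = u_n + h·k2.
x=1.300000, u=-1.800000:
  k1 = f(1.300000, -1.800000) = 2.351048
  k2 = f(1.565000, -1.176972) = 1.188913
  u ← -1.800000 + 0.53·1.188913 = -1.169876
x=1.830000, u=-1.169876:
  k1 = f(1.830000, -1.169876) = 0.641876
  k2 = f(2.095000, -0.999779) = -0.031300
  u ← -1.169876 + 0.53·(-0.031300) = -1.186465
x=2.360000, u=-1.186465:
  k1 = f(2.360000, -1.186465) = -0.275708
  k2 = f(2.625000, -1.259528) = -0.531657
  u ← -1.186465 + 0.53·(-0.531657) = -1.468243
u(2.89) ≈ -1.4682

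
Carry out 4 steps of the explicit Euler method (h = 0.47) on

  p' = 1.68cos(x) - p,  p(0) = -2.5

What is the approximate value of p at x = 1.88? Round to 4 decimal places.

Euler: p_{n+1} = p_n + h·f(x_n, p_n).
x=0.000000, p=-2.500000: f=4.180000 → p ← -2.500000 + 0.47·4.180000 = -0.535400
x=0.470000, p=-0.535400: f=2.033235 → p ← -0.535400 + 0.47·2.033235 = 0.420220
x=0.940000, p=0.420220: f=0.570624 → p ← 0.420220 + 0.47·0.570624 = 0.688413
x=1.410000, p=0.688413: f=-0.419438 → p ← 0.688413 + 0.47·(-0.419438) = 0.491277
p(1.88) ≈ 0.4913

0.4913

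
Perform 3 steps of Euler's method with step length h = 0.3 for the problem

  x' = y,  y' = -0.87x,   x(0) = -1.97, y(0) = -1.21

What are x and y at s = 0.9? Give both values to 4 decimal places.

-2.5678, 0.5765

Euler on (x,y): x_{n+1} = x_n + h·x', y_{n+1} = y_n + h·y'.
0.000000: (-1.970000, -1.210000); f=(-1.210000, 1.713900) → (-2.333000, -0.695830)
0.300000: (-2.333000, -0.695830); f=(-0.695830, 2.029710) → (-2.541749, -0.086917)
0.600000: (-2.541749, -0.086917); f=(-0.086917, 2.211322) → (-2.567824, 0.576479)
(x(0.9), y(0.9)) ≈ (-2.5678, 0.5765)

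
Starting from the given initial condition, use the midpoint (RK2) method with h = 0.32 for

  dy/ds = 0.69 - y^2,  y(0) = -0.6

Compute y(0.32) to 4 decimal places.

Midpoint: k1 = f(s_n, y_n); k2 = f(s_n + h/2, y_n + (h/2)·k1); y_{n+1} = y_n + h·k2.
s=0.000000, y=-0.600000:
  k1 = f(0.000000, -0.600000) = 0.330000
  k2 = f(0.160000, -0.547200) = 0.390572
  y ← -0.600000 + 0.32·0.390572 = -0.475017
y(0.32) ≈ -0.4750

-0.4750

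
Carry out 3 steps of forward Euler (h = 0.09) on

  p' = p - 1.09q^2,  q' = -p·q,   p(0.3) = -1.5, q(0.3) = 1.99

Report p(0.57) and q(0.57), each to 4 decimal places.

Euler on (p,q): p_{n+1} = p_n + h·p', q_{n+1} = q_n + h·q'.
0.300000: (-1.500000, 1.990000); f=(-5.816509, 2.985000) → (-2.023486, 2.258650)
0.390000: (-2.023486, 2.258650); f=(-7.584121, 4.570346) → (-2.706057, 2.669981)
0.480000: (-2.706057, 2.669981); f=(-10.476448, 7.225120) → (-3.648937, 3.320242)
(p(0.57), q(0.57)) ≈ (-3.6489, 3.3202)

-3.6489, 3.3202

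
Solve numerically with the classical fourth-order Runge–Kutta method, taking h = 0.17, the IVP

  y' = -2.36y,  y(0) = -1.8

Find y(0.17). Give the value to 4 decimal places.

-1.2053

RK4: k1 = f(t_n, y_n); k2 = f(t_n + h/2, y_n + (h/2)·k1); k3 = f(t_n + h/2, y_n + (h/2)·k2); k4 = f(t_n + h, y_n + h·k3); y_{n+1} = y_n + (h/6)·(k1 + 2k2 + 2k3 + k4).
t=0.000000, y=-1.800000:
  k1 = f(0.000000, -1.800000) = 4.248000
  k2 = f(0.085000, -1.438920) = 3.395851
  k3 = f(0.085000, -1.511353) = 3.566792
  k4 = f(0.170000, -1.193645) = 2.817003
  y ← -1.800000 + (0.17/6)·(k1 + 2k2 + 2k3 + k4) = -1.205275
y(0.17) ≈ -1.2053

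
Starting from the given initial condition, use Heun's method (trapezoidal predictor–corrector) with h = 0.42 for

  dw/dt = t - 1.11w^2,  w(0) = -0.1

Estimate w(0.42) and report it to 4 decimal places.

Heun: k1 = f(t_n, w_n); k2 = f(t_n + h, w_n + h·k1); w_{n+1} = w_n + (h/2)·(k1 + k2).
t=0.000000, w=-0.100000:
  k1 = f(0.000000, -0.100000) = -0.011100
  k2 = f(0.420000, -0.104662) = 0.407841
  w ← -0.100000 + (0.42/2)·(-0.011100 + 0.407841) = -0.016684
w(0.42) ≈ -0.0167

-0.0167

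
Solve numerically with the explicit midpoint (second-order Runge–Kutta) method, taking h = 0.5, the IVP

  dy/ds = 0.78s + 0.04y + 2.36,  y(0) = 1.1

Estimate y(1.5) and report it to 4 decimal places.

5.7094

Midpoint: k1 = f(s_n, y_n); k2 = f(s_n + h/2, y_n + (h/2)·k1); y_{n+1} = y_n + h·k2.
s=0.000000, y=1.100000:
  k1 = f(0.000000, 1.100000) = 2.404000
  k2 = f(0.250000, 1.701000) = 2.623040
  y ← 1.100000 + 0.5·2.623040 = 2.411520
s=0.500000, y=2.411520:
  k1 = f(0.500000, 2.411520) = 2.846461
  k2 = f(0.750000, 3.123135) = 3.069925
  y ← 2.411520 + 0.5·3.069925 = 3.946483
s=1.000000, y=3.946483:
  k1 = f(1.000000, 3.946483) = 3.297859
  k2 = f(1.250000, 4.770948) = 3.525838
  y ← 3.946483 + 0.5·3.525838 = 5.709402
y(1.5) ≈ 5.7094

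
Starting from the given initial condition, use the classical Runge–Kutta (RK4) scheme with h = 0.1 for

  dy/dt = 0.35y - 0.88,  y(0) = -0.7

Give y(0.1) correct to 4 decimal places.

-0.8145

RK4: k1 = f(t_n, y_n); k2 = f(t_n + h/2, y_n + (h/2)·k1); k3 = f(t_n + h/2, y_n + (h/2)·k2); k4 = f(t_n + h, y_n + h·k3); y_{n+1} = y_n + (h/6)·(k1 + 2k2 + 2k3 + k4).
t=0.000000, y=-0.700000:
  k1 = f(0.000000, -0.700000) = -1.125000
  k2 = f(0.050000, -0.756250) = -1.144687
  k3 = f(0.050000, -0.757234) = -1.145032
  k4 = f(0.100000, -0.814503) = -1.165076
  y ← -0.700000 + (0.1/6)·(k1 + 2k2 + 2k3 + k4) = -0.814492
y(0.1) ≈ -0.8145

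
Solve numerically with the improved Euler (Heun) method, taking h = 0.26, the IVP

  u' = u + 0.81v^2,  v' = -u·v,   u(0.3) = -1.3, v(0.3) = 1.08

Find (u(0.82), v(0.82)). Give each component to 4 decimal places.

-0.9441, 2.0905

Heun on (u,v): k1 = f(x_n, state_n); k2 = f(x_n + h, state_n + h·k1); state_{n+1} = state_n + (h/2)·(k1 + k2).
0.300000: (-1.300000, 1.080000)
  k1 = (-0.355216, 1.404000)
  predictor → (-1.392356, 1.445040)
  k2 = (0.299038, 2.012010)
  → (-1.307303, 1.524081)
0.560000: (-1.307303, 1.524081)
  k1 = (0.574184, 1.992436)
  predictor → (-1.158015, 2.042115)
  k2 = (2.219873, 2.364800)
  → (-0.944076, 2.090522)
(u(0.82), v(0.82)) ≈ (-0.9441, 2.0905)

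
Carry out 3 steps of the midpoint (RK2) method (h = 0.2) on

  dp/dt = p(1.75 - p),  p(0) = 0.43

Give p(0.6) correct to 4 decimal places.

Midpoint: k1 = f(t_n, p_n); k2 = f(t_n + h/2, p_n + (h/2)·k1); p_{n+1} = p_n + h·k2.
t=0.000000, p=0.430000:
  k1 = f(0.000000, 0.430000) = 0.567600
  k2 = f(0.100000, 0.486760) = 0.614895
  p ← 0.430000 + 0.2·0.614895 = 0.552979
t=0.200000, p=0.552979:
  k1 = f(0.200000, 0.552979) = 0.661927
  k2 = f(0.300000, 0.619172) = 0.700177
  p ← 0.552979 + 0.2·0.700177 = 0.693014
t=0.400000, p=0.693014:
  k1 = f(0.400000, 0.693014) = 0.732506
  k2 = f(0.500000, 0.766265) = 0.753802
  p ← 0.693014 + 0.2·0.753802 = 0.843775
p(0.6) ≈ 0.8438

0.8438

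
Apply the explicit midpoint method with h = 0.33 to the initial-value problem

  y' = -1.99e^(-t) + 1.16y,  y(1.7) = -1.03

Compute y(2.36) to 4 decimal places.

-2.4549

Midpoint: k1 = f(t_n, y_n); k2 = f(t_n + h/2, y_n + (h/2)·k1); y_{n+1} = y_n + h·k2.
t=1.700000, y=-1.030000:
  k1 = f(1.700000, -1.030000) = -1.558340
  k2 = f(1.865000, -1.287126) = -1.801310
  y ← -1.030000 + 0.33·(-1.801310) = -1.624432
t=2.030000, y=-1.624432:
  k1 = f(2.030000, -1.624432) = -2.145699
  k2 = f(2.195000, -1.978473) = -2.516632
  y ← -1.624432 + 0.33·(-2.516632) = -2.454921
y(2.36) ≈ -2.4549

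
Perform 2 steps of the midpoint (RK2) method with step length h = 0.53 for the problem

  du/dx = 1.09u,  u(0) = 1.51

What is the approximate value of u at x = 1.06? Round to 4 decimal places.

4.5957

Midpoint: k1 = f(x_n, u_n); k2 = f(x_n + h/2, u_n + (h/2)·k1); u_{n+1} = u_n + h·k2.
x=0.000000, u=1.510000:
  k1 = f(0.000000, 1.510000) = 1.645900
  k2 = f(0.265000, 1.946163) = 2.121318
  u ← 1.510000 + 0.53·2.121318 = 2.634299
x=0.530000, u=2.634299:
  k1 = f(0.530000, 2.634299) = 2.871386
  k2 = f(0.795000, 3.395216) = 3.700785
  u ← 2.634299 + 0.53·3.700785 = 4.595715
u(1.06) ≈ 4.5957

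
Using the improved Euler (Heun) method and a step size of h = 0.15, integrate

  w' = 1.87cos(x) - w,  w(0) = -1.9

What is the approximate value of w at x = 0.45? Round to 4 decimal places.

Heun: k1 = f(x_n, w_n); k2 = f(x_n + h, w_n + h·k1); w_{n+1} = w_n + (h/2)·(k1 + k2).
x=0.000000, w=-1.900000:
  k1 = f(0.000000, -1.900000) = 3.770000
  k2 = f(0.150000, -1.334500) = 3.183502
  w ← -1.900000 + (0.15/2)·(3.770000 + 3.183502) = -1.378487
x=0.150000, w=-1.378487:
  k1 = f(0.150000, -1.378487) = 3.227489
  k2 = f(0.300000, -0.894364) = 2.680843
  w ← -1.378487 + (0.15/2)·(3.227489 + 2.680843) = -0.935362
x=0.300000, w=-0.935362:
  k1 = f(0.300000, -0.935362) = 2.721842
  k2 = f(0.450000, -0.527086) = 2.210922
  w ← -0.935362 + (0.15/2)·(2.721842 + 2.210922) = -0.565405
w(0.45) ≈ -0.5654

-0.5654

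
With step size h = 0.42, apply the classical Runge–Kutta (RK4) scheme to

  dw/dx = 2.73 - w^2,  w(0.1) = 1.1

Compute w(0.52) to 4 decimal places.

1.4841

RK4: k1 = f(x_n, w_n); k2 = f(x_n + h/2, w_n + (h/2)·k1); k3 = f(x_n + h/2, w_n + (h/2)·k2); k4 = f(x_n + h, w_n + h·k3); w_{n+1} = w_n + (h/6)·(k1 + 2k2 + 2k3 + k4).
x=0.100000, w=1.100000:
  k1 = f(0.100000, 1.100000) = 1.520000
  k2 = f(0.310000, 1.419200) = 0.715871
  k3 = f(0.310000, 1.250333) = 1.166667
  k4 = f(0.520000, 1.590000) = 0.201899
  w ← 1.100000 + (0.42/6)·(k1 + 2k2 + 2k3 + k4) = 1.484088
w(0.52) ≈ 1.4841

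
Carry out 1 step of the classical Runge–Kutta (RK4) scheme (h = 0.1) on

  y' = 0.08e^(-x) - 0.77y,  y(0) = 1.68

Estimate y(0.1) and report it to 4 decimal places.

RK4: k1 = f(x_n, y_n); k2 = f(x_n + h/2, y_n + (h/2)·k1); k3 = f(x_n + h/2, y_n + (h/2)·k2); k4 = f(x_n + h, y_n + h·k3); y_{n+1} = y_n + (h/6)·(k1 + 2k2 + 2k3 + k4).
x=0.000000, y=1.680000:
  k1 = f(0.000000, 1.680000) = -1.213600
  k2 = f(0.050000, 1.619320) = -1.170778
  k3 = f(0.050000, 1.621461) = -1.172427
  k4 = f(0.100000, 1.562757) = -1.130936
  y ← 1.680000 + (0.1/6)·(k1 + 2k2 + 2k3 + k4) = 1.562818
y(0.1) ≈ 1.5628

1.5628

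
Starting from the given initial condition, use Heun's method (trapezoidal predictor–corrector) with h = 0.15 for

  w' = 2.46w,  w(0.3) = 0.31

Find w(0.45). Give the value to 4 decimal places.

Heun: k1 = f(x_n, w_n); k2 = f(x_n + h, w_n + h·k1); w_{n+1} = w_n + (h/2)·(k1 + k2).
x=0.300000, w=0.310000:
  k1 = f(0.300000, 0.310000) = 0.762600
  k2 = f(0.450000, 0.424390) = 1.043999
  w ← 0.310000 + (0.15/2)·(0.762600 + 1.043999) = 0.445495
w(0.45) ≈ 0.4455

0.4455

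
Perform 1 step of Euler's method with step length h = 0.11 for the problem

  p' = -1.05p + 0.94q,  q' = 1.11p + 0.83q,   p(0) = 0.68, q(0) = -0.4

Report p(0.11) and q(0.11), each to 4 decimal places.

Euler on (p,q): p_{n+1} = p_n + h·p', q_{n+1} = q_n + h·q'.
0.000000: (0.680000, -0.400000); f=(-1.090000, 0.422800) → (0.560100, -0.353492)
(p(0.11), q(0.11)) ≈ (0.5601, -0.3535)

0.5601, -0.3535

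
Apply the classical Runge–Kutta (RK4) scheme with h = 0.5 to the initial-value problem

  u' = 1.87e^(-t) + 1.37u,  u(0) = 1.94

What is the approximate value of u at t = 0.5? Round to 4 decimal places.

RK4: k1 = f(t_n, u_n); k2 = f(t_n + h/2, u_n + (h/2)·k1); k3 = f(t_n + h/2, u_n + (h/2)·k2); k4 = f(t_n + h, u_n + h·k3); u_{n+1} = u_n + (h/6)·(k1 + 2k2 + 2k3 + k4).
t=0.000000, u=1.940000:
  k1 = f(0.000000, 1.940000) = 4.527800
  k2 = f(0.250000, 3.071950) = 5.664929
  k3 = f(0.250000, 3.356232) = 6.054396
  k4 = f(0.500000, 4.967198) = 7.939273
  u ← 1.940000 + (0.5/6)·(k1 + 2k2 + 2k3 + k4) = 4.932144
u(0.5) ≈ 4.9321

4.9321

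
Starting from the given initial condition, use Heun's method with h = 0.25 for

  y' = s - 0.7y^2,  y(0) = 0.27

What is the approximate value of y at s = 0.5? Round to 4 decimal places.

Heun: k1 = f(s_n, y_n); k2 = f(s_n + h, y_n + h·k1); y_{n+1} = y_n + (h/2)·(k1 + k2).
s=0.000000, y=0.270000:
  k1 = f(0.000000, 0.270000) = -0.051030
  k2 = f(0.250000, 0.257243) = 0.203678
  y ← 0.270000 + (0.25/2)·(-0.051030 + 0.203678) = 0.289081
s=0.250000, y=0.289081:
  k1 = f(0.250000, 0.289081) = 0.191503
  k2 = f(0.500000, 0.336957) = 0.420522
  y ← 0.289081 + (0.25/2)·(0.191503 + 0.420522) = 0.365584
y(0.5) ≈ 0.3656

0.3656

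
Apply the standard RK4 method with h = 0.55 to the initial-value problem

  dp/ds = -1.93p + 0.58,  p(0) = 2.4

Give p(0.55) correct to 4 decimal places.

1.0468

RK4: k1 = f(s_n, p_n); k2 = f(s_n + h/2, p_n + (h/2)·k1); k3 = f(s_n + h/2, p_n + (h/2)·k2); k4 = f(s_n + h, p_n + h·k3); p_{n+1} = p_n + (h/6)·(k1 + 2k2 + 2k3 + k4).
s=0.000000, p=2.400000:
  k1 = f(0.000000, 2.400000) = -4.052000
  k2 = f(0.275000, 1.285700) = -1.901401
  k3 = f(0.275000, 1.877115) = -3.042831
  k4 = f(0.550000, 0.726443) = -0.822034
  p ← 2.400000 + (0.55/6)·(k1 + 2k2 + 2k3 + k4) = 1.046771
p(0.55) ≈ 1.0468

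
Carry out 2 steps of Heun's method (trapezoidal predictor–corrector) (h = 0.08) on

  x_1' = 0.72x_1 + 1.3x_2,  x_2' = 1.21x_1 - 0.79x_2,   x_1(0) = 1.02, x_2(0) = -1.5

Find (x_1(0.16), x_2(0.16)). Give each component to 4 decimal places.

0.8532, -1.1535

Heun on (x_1,x_2): k1 = f(s_n, state_n); k2 = f(s_n + h, state_n + h·k1); state_{n+1} = state_n + (h/2)·(k1 + k2).
0.000000: (1.020000, -1.500000)
  k1 = (-1.215600, 2.419200)
  predictor → (0.922752, -1.306464)
  k2 = (-1.034022, 2.148636)
  → (0.930015, -1.317287)
0.080000: (0.930015, -1.317287)
  k1 = (-1.042862, 2.165975)
  predictor → (0.846586, -1.144009)
  k2 = (-0.877669, 1.928136)
  → (0.853194, -1.153522)
(x_1(0.16), x_2(0.16)) ≈ (0.8532, -1.1535)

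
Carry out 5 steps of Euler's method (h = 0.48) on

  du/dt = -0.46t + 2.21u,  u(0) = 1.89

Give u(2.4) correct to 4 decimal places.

67.3422

Euler: u_{n+1} = u_n + h·f(t_n, u_n).
t=0.000000, u=1.890000: f=4.176900 → u ← 1.890000 + 0.48·4.176900 = 3.894912
t=0.480000, u=3.894912: f=8.386956 → u ← 3.894912 + 0.48·8.386956 = 7.920651
t=0.960000, u=7.920651: f=17.063038 → u ← 7.920651 + 0.48·17.063038 = 16.110909
t=1.440000, u=16.110909: f=34.942709 → u ← 16.110909 + 0.48·34.942709 = 32.883409
t=1.920000, u=32.883409: f=71.789134 → u ← 32.883409 + 0.48·71.789134 = 67.342193
u(2.4) ≈ 67.3422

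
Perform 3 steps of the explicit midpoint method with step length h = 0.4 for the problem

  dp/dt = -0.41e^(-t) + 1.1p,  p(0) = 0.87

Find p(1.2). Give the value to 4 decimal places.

2.5033

Midpoint: k1 = f(t_n, p_n); k2 = f(t_n + h/2, p_n + (h/2)·k1); p_{n+1} = p_n + h·k2.
t=0.000000, p=0.870000:
  k1 = f(0.000000, 0.870000) = 0.547000
  k2 = f(0.200000, 0.979400) = 0.741660
  p ← 0.870000 + 0.4·0.741660 = 1.166664
t=0.400000, p=1.166664:
  k1 = f(0.400000, 1.166664) = 1.008499
  k2 = f(0.600000, 1.368364) = 1.280188
  p ← 1.166664 + 0.4·1.280188 = 1.678739
t=0.800000, p=1.678739:
  k1 = f(0.800000, 1.678739) = 1.662388
  k2 = f(1.000000, 2.011217) = 2.061508
  p ← 1.678739 + 0.4·2.061508 = 2.503342
p(1.2) ≈ 2.5033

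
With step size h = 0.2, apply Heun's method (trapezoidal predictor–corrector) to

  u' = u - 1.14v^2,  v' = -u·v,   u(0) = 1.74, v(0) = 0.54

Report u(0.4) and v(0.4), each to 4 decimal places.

Heun on (u,v): k1 = f(x_n, state_n); k2 = f(x_n + h, state_n + h·k1); state_{n+1} = state_n + (h/2)·(k1 + k2).
0.000000: (1.740000, 0.540000)
  k1 = (1.407576, -0.939600)
  predictor → (2.021515, 0.352080)
  k2 = (1.880200, -0.711735)
  → (2.068778, 0.374866)
0.200000: (2.068778, 0.374866)
  k1 = (1.908579, -0.775515)
  predictor → (2.450493, 0.219763)
  k2 = (2.395436, -0.538529)
  → (2.499179, 0.243462)
(u(0.4), v(0.4)) ≈ (2.4992, 0.2435)

2.4992, 0.2435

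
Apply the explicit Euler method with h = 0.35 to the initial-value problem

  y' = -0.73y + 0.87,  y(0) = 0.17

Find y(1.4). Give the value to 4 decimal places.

Euler: y_{n+1} = y_n + h·f(t_n, y_n).
t=0.000000, y=0.170000: f=0.745900 → y ← 0.170000 + 0.35·0.745900 = 0.431065
t=0.350000, y=0.431065: f=0.555323 → y ← 0.431065 + 0.35·0.555323 = 0.625428
t=0.700000, y=0.625428: f=0.413438 → y ← 0.625428 + 0.35·0.413438 = 0.770131
t=1.050000, y=0.770131: f=0.307804 → y ← 0.770131 + 0.35·0.307804 = 0.877863
y(1.4) ≈ 0.8779

0.8779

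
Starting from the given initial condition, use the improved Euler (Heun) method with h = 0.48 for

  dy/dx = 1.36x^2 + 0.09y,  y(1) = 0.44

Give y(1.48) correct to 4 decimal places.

1.5149

Heun: k1 = f(x_n, y_n); k2 = f(x_n + h, y_n + h·k1); y_{n+1} = y_n + (h/2)·(k1 + k2).
x=1.000000, y=0.440000:
  k1 = f(1.000000, 0.440000) = 1.399600
  k2 = f(1.480000, 1.111808) = 3.079007
  y ← 0.440000 + (0.48/2)·(1.399600 + 3.079007) = 1.514866
y(1.48) ≈ 1.5149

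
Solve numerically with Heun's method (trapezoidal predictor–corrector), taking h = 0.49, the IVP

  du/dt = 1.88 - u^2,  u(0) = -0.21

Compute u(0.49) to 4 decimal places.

0.5839

Heun: k1 = f(t_n, u_n); k2 = f(t_n + h, u_n + h·k1); u_{n+1} = u_n + (h/2)·(k1 + k2).
t=0.000000, u=-0.210000:
  k1 = f(0.000000, -0.210000) = 1.835900
  k2 = f(0.490000, 0.689591) = 1.404464
  u ← -0.210000 + (0.49/2)·(1.835900 + 1.404464) = 0.583889
u(0.49) ≈ 0.5839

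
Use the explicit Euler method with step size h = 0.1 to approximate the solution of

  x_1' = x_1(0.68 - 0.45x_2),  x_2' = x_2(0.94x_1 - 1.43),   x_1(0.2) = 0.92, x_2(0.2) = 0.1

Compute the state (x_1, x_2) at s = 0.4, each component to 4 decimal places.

1.0408, 0.0895

Euler on (x_1,x_2): x_1_{n+1} = x_1_n + h·x_1', x_2_{n+1} = x_2_n + h·x_2'.
0.200000: (0.920000, 0.100000); f=(0.584200, -0.056520) → (0.978420, 0.094348)
0.300000: (0.978420, 0.094348); f=(0.623785, -0.048144) → (1.040799, 0.089534)
(x_1(0.4), x_2(0.4)) ≈ (1.0408, 0.0895)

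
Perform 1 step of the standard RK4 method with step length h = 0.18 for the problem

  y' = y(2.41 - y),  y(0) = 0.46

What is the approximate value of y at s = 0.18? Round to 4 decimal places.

0.6431

RK4: k1 = f(s_n, y_n); k2 = f(s_n + h/2, y_n + (h/2)·k1); k3 = f(s_n + h/2, y_n + (h/2)·k2); k4 = f(s_n + h, y_n + h·k3); y_{n+1} = y_n + (h/6)·(k1 + 2k2 + 2k3 + k4).
s=0.000000, y=0.460000:
  k1 = f(0.000000, 0.460000) = 0.897000
  k2 = f(0.090000, 0.540730) = 1.010770
  k3 = f(0.090000, 0.550969) = 1.024269
  k4 = f(0.180000, 0.644368) = 1.137717
  y ← 0.460000 + (0.18/6)·(k1 + 2k2 + 2k3 + k4) = 0.643144
y(0.18) ≈ 0.6431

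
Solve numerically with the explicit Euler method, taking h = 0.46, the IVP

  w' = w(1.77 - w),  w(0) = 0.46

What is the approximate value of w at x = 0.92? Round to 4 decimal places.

Euler: w_{n+1} = w_n + h·f(x_n, w_n).
x=0.000000, w=0.460000: f=0.602600 → w ← 0.460000 + 0.46·0.602600 = 0.737196
x=0.460000, w=0.737196: f=0.761379 → w ← 0.737196 + 0.46·0.761379 = 1.087430
w(0.92) ≈ 1.0874

1.0874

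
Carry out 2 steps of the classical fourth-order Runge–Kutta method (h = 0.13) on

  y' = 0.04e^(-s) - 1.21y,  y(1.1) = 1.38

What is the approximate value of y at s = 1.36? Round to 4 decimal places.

RK4: k1 = f(s_n, y_n); k2 = f(s_n + h/2, y_n + (h/2)·k1); k3 = f(s_n + h/2, y_n + (h/2)·k2); k4 = f(s_n + h, y_n + h·k3); y_{n+1} = y_n + (h/6)·(k1 + 2k2 + 2k3 + k4).
s=1.100000, y=1.380000:
  k1 = f(1.100000, 1.380000) = -1.656485
  k2 = f(1.165000, 1.272328) = -1.527041
  k3 = f(1.165000, 1.280742) = -1.537221
  k4 = f(1.230000, 1.180161) = -1.416303
  y ← 1.380000 + (0.13/6)·(k1 + 2k2 + 2k3 + k4) = 1.180638
s=1.230000, y=1.180638:
  k1 = f(1.230000, 1.180638) = -1.416881
  k2 = f(1.295000, 1.088541) = -1.306179
  k3 = f(1.295000, 1.095737) = -1.314885
  k4 = f(1.360000, 1.009703) = -1.211474
  y ← 1.180638 + (0.13/6)·(k1 + 2k2 + 2k3 + k4) = 1.010111
y(1.36) ≈ 1.0101

1.0101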